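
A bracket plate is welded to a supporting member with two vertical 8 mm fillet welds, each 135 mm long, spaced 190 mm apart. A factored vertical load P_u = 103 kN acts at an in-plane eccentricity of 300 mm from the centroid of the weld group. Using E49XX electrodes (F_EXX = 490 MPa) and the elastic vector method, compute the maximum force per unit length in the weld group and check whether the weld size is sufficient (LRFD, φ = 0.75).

f_max ≈ 1590 N/mm; NOT adequate

Total weld length L_w = 270 mm. Treat welds as unit-width lines.
Polar moment about centroid: J = 2[d³/12 + d(b/2)²] = 2[135³/12 + 135×95²] = 2847000 mm³.
Direct shear f_v = P/L_w = 103×10³ / 270 = 381.5 N/mm (vertical).
Torsion M = P·e = 103×10³ × 300 = 30900000 N·mm.
Critical point at (x, y) = (95, 67.5) from centroid. f_tx = M·y/J = 732.7 N/mm; f_ty = M·x/J = 1031 N/mm.
Resultant f_max = √[f_tx² + (f_v + f_ty)²] = √[732.7² + (381.5 + 1031)²] = 1591 N/mm.
Capacity per unit length: φr_n = 0.75 × 0.6 × 490 × (0.707 × 8) = 1247 N/mm.
1591 > 1247 → NOT adequate.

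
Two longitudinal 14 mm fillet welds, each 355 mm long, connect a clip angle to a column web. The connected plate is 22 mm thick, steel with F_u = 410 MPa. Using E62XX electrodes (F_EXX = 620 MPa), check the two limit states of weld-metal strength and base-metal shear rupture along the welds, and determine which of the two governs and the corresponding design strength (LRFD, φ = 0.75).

t_e = 0.707 × 14 = 9.898 mm; L = 710 mm.
Weld metal: φR_n = 0.75 × 0.6 × 620 × 9.898 × 710 × 10⁻³ = 1961 kN.
Base metal (shear rupture): φR_n = 0.75 × 0.6 × 410 × 22 × 710 × 10⁻³ = 2882 kN.
Governing: weld metal.

φR_n ≈ 1960 kN (weld metal governs)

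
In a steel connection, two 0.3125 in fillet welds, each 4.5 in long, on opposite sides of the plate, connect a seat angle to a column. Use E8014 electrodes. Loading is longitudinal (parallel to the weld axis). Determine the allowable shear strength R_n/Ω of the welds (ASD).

E80XX → F_EXX = 80 ksi.
Effective throat t_e = 0.707 × 0.3125 = 0.2209 in.
Total length L = 9 in; A_we = 0.2209 × 9 = 1.988 in².
F_nw = 0.6 F_EXX = 0.6 × 80 = 48 ksi.
R_n = 48 × 1.988 = 95.44 kip; R_n/Ω = 95.44/2.0 = 47.72 kip.

R_n/Ω ≈ 47.7 kip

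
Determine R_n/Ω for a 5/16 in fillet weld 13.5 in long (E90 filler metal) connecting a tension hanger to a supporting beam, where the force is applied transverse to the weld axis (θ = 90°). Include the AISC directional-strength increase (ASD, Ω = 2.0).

R_n/Ω ≈ 121 kips

E90XX → F_EXX = 90 ksi.
t_e = 0.707 × 0.3125 = 0.2209 in; A_we = 0.2209 × 13.5 = 2.983 in².
Directional factor: 1.0 + 0.5 sin^1.5(90°) = 1.5.
F_nw = 0.6 × 90 × 1.5 = 81 ksi.
R_n/Ω = (81 × 2.983) / 2.0 = 120.8 kips.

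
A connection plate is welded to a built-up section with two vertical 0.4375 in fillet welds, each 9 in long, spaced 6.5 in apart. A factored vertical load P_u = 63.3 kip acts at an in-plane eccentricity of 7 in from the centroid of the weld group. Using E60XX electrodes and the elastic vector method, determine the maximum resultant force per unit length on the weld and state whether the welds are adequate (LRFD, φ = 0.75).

f_max ≈ 10.4 kip/in; NOT adequate

E60XX → F_EXX = 60 ksi.
Total weld length L_w = 18 in. Treat welds as unit-width lines.
Polar moment about centroid: J = 2[d³/12 + d(b/2)²] = 2[9³/12 + 9×3.25²] = 311.6 in³.
Direct shear f_v = P/L_w = 63.3 / 18 = 3.517 kip/in (vertical).
Torsion M = P·e = 63.3 × 7 = 443.1 kip·in.
Critical point at (x, y) = (3.25, 4.5) from centroid. f_tx = M·y/J = 6.399 kip/in; f_ty = M·x/J = 4.621 kip/in.
Resultant f_max = √[f_tx² + (f_v + f_ty)²] = √[6.399² + (3.517 + 4.621)²] = 10.35 kip/in.
Capacity per unit length: φr_n = 0.75 × 0.6 × 60 × (0.707 × 0.4375) = 8.351 kip/in.
10.35 > 8.351 → NOT adequate.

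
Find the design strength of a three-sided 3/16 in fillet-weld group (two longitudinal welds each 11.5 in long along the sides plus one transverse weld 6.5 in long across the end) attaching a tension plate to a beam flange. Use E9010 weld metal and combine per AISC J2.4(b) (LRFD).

φR_n ≈ 158 kip

E90XX → F_EXX = 90 ksi.
t_e = 0.707 × 0.1875 = 0.1326 in.
R_nwl = 0.6 × 90 × 0.1326 × 23 = 164.6 kip (longitudinal, 2 welds).
R_nwt = 0.6 × 90 × 0.1326 × 6.5 = 46.53 kip (transverse, base value).
(i) R_nwl + R_nwt = 211.2 kip; (ii) 0.85 R_nwl + 1.5 R_nwt = 209.7 kip.
R_n = max = 211.2 kip [governs: (i)]; φR_n = 158.4 kip.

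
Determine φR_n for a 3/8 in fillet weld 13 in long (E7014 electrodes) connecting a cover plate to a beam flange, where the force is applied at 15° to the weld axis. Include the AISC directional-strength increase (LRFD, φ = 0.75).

φR_n ≈ 116 kips

E70XX → F_EXX = 70 ksi.
t_e = 0.707 × 0.375 = 0.2651 in; A_we = 0.2651 × 13 = 3.447 in².
Directional factor: 1.0 + 0.5 sin^1.5(15°) = 1.066.
F_nw = 0.6 × 70 × 1.066 = 44.77 ksi.
φR_n = 0.75 × 44.77 × 3.447 = 115.7 kips.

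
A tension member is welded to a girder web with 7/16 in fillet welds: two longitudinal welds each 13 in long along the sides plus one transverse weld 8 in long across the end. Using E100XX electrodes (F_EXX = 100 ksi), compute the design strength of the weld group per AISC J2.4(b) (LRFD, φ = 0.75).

t_e = 0.707 × 0.4375 = 0.3093 in.
R_nwl = 0.6 × 100 × 0.3093 × 26 = 482.5 kip (longitudinal, 2 welds).
R_nwt = 0.6 × 100 × 0.3093 × 8 = 148.5 kip (transverse, base value).
(i) R_nwl + R_nwt = 631 kip; (ii) 0.85 R_nwl + 1.5 R_nwt = 632.9 kip.
R_n = max = 632.9 kip [governs: (ii)]; φR_n = 474.6 kip.

φR_n ≈ 475 kip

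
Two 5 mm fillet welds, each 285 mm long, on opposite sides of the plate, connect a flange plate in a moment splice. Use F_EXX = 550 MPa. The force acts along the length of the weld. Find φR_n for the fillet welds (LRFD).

Effective throat t_e = 0.707 × 5 = 3.535 mm.
Total length L = 570 mm; A_we = 3.535 × 570 = 2015 mm².
F_nw = 0.6 F_EXX = 0.6 × 550 = 330 MPa.
φR_n = 0.75 × 330 × 2015 × 10⁻³ = 498.7 kN.

φR_n ≈ 499 kN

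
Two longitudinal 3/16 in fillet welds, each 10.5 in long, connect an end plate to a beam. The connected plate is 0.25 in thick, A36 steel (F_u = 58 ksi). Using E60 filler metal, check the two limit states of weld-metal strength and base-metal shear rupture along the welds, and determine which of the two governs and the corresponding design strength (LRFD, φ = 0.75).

φR_n ≈ 75.2 kip (weld metal governs)

E60XX → F_EXX = 60 ksi.
t_e = 0.707 × 0.1875 = 0.1326 in; L = 21 in.
Weld metal: φR_n = 0.75 × 0.6 × 60 × 0.1326 × 21 = 75.16 kip.
Base metal (shear rupture): φR_n = 0.75 × 0.6 × 58 × 0.25 × 21 = 137 kip.
Governing: weld metal.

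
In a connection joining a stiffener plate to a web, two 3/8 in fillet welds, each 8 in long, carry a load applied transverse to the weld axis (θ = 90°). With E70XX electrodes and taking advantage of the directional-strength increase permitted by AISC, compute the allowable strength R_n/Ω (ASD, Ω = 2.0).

E70XX → F_EXX = 70 ksi.
t_e = 0.707 × 0.375 = 0.2651 in; A_we = 0.2651 × 16 = 4.242 in².
Directional factor: 1.0 + 0.5 sin^1.5(90°) = 1.5.
F_nw = 0.6 × 70 × 1.5 = 63 ksi.
R_n/Ω = (63 × 4.242) / 2.0 = 133.6 kips.

R_n/Ω ≈ 134 kips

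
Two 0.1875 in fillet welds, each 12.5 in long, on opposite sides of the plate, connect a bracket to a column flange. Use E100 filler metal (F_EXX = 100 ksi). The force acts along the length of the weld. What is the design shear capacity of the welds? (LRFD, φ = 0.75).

Effective throat t_e = 0.707 × 0.1875 = 0.1326 in.
Total length L = 25 in; A_we = 0.1326 × 25 = 3.314 in².
F_nw = 0.6 F_EXX = 0.6 × 100 = 60 ksi.
φR_n = 0.75 × 60 × 3.314 = 149.1 kip.

φR_n ≈ 149 kip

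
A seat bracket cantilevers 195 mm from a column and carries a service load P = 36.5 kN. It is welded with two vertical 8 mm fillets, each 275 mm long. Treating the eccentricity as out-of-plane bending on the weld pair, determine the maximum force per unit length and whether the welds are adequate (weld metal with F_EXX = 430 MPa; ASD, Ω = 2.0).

f_max ≈ 290 N/mm; adequate

L_w = 2 × 275 = 550 mm; section modulus (unit throat) S = 2 × L²/6 = 25210 mm².
Direct shear f_v = P/L_w = 36.5×10³/550 = 66.36 N/mm.
Moment M = P × e = 36.5×10³ × 195 = 7117500 N·mm; bending f_b = M/S = 282.3 N/mm.
f_max = √(f_v² + f_b²) = √(66.36² + 282.3²) = 290 N/mm.
r_n/Ω = (1/2.0) × 0.6 × 430 × (0.707 × 8) = 729.6 N/mm → adequate.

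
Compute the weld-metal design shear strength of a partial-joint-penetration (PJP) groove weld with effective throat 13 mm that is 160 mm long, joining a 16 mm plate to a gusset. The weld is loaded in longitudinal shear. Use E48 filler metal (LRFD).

φR_n ≈ 449 kN

E48XX → F_EXX = 480 MPa.
Effective throat (given) t_e = 13 mm.
A_we = 13 × 160 = 2080 mm².
F_nw = 0.6 F_EXX = 288 MPa.
φR_n = 0.75 × 288 × 2080 × 10⁻³ = 449.3 kN.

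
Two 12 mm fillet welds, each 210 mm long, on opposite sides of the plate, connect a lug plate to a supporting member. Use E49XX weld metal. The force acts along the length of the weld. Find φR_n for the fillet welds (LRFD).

E49XX → F_EXX = 490 MPa.
Effective throat t_e = 0.707 × 12 = 8.484 mm.
Total length L = 420 mm; A_we = 8.484 × 420 = 3563 mm².
F_nw = 0.6 F_EXX = 0.6 × 490 = 294 MPa.
φR_n = 0.75 × 294 × 3563 × 10⁻³ = 785.7 kN.

φR_n ≈ 786 kN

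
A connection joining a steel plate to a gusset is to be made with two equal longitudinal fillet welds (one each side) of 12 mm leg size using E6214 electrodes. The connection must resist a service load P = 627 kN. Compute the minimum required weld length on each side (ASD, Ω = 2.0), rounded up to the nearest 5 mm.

E62XX → F_EXX = 620 MPa.
Throat t_e = 0.707 × 12 = 8.484 mm.
r_n/Ω = (0.6 × 620 × 8.484) / 2.0 = 1578 N/mm = 1.578 kN/mm.
L_req = P / (r_n/Ω) = 627 / 1.578 = 397.3 mm total.
Per side: 397.3 / 2 = 198.7 mm.
Round up → use L = 200 mm on each side.

L = 200 mm on each side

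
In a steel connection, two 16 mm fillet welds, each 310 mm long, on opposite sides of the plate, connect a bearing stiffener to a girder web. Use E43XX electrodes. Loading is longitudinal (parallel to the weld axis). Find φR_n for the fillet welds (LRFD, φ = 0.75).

E43XX → F_EXX = 430 MPa.
Effective throat t_e = 0.707 × 16 = 11.31 mm.
Total length L = 620 mm; A_we = 11.31 × 620 = 7013 mm².
F_nw = 0.6 F_EXX = 0.6 × 430 = 258 MPa.
φR_n = 0.75 × 258 × 7013 × 10⁻³ = 1357 kN.

φR_n ≈ 1360 kN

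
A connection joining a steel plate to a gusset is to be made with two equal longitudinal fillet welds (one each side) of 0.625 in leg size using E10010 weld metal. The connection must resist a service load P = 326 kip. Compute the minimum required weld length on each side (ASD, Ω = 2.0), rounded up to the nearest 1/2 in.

L = 12.5 in on each side

E100XX → F_EXX = 100 ksi.
Throat t_e = 0.707 × 0.625 = 0.4419 in.
r_n/Ω = (0.6 × 100 × 0.4419) / 2.0 = 13.26 kip/in.
L_req = P / (r_n/Ω) = 326 / 13.26 = 24.59 in total.
Per side: 24.59 / 2 = 12.3 in.
Round up → use L = 12.5 in on each side.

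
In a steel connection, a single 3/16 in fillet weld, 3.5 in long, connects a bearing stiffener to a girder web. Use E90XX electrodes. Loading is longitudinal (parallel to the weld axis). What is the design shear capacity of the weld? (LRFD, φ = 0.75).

φR_n ≈ 18.8 kip

E90XX → F_EXX = 90 ksi.
Effective throat t_e = 0.707 × 0.1875 = 0.1326 in.
Total length L = 3.5 in; A_we = 0.1326 × 3.5 = 0.464 in².
F_nw = 0.6 F_EXX = 0.6 × 90 = 54 ksi.
φR_n = 0.75 × 54 × 0.464 = 18.79 kip.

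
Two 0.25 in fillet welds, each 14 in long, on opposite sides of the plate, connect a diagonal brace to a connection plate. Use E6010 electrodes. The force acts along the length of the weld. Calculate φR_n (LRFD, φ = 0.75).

E60XX → F_EXX = 60 ksi.
Effective throat t_e = 0.707 × 0.25 = 0.1767 in.
Total length L = 28 in; A_we = 0.1767 × 28 = 4.949 in².
F_nw = 0.6 F_EXX = 0.6 × 60 = 36 ksi.
φR_n = 0.75 × 36 × 4.949 = 133.6 kips.

φR_n ≈ 134 kips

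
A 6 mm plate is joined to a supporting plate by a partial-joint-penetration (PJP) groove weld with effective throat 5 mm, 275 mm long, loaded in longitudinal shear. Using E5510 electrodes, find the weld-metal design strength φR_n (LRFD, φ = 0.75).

φR_n ≈ 340 kN

E55XX → F_EXX = 550 MPa.
Effective throat (given) t_e = 5 mm.
A_we = 5 × 275 = 1375 mm².
F_nw = 0.6 F_EXX = 330 MPa.
φR_n = 0.75 × 330 × 1375 × 10⁻³ = 340.3 kN.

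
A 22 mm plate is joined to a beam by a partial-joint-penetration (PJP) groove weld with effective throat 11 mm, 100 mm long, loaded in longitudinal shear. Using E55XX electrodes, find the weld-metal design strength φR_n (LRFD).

E55XX → F_EXX = 550 MPa.
Effective throat (given) t_e = 11 mm.
A_we = 11 × 100 = 1100 mm².
F_nw = 0.6 F_EXX = 330 MPa.
φR_n = 0.75 × 330 × 1100 × 10⁻³ = 272.2 kN.

φR_n ≈ 272 kN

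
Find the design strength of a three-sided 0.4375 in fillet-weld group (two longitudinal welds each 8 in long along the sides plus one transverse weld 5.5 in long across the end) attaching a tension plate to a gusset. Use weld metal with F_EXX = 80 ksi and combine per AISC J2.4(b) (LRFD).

t_e = 0.707 × 0.4375 = 0.3093 in.
R_nwl = 0.6 × 80 × 0.3093 × 16 = 237.6 kip (longitudinal, 2 welds).
R_nwt = 0.6 × 80 × 0.3093 × 5.5 = 81.66 kip (transverse, base value).
(i) R_nwl + R_nwt = 319.2 kip; (ii) 0.85 R_nwl + 1.5 R_nwt = 324.4 kip.
R_n = max = 324.4 kip [governs: (ii)]; φR_n = 243.3 kip.

φR_n ≈ 243 kip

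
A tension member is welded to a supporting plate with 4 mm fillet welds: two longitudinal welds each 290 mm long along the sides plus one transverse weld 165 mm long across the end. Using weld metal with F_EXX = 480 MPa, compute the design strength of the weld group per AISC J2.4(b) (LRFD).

t_e = 0.707 × 4 = 2.828 mm.
R_nwl = 0.6 × 480 × 2.828 × 580 × 10⁻³ = 472.4 kN (longitudinal, 2 welds).
R_nwt = 0.6 × 480 × 2.828 × 165 × 10⁻³ = 134.4 kN (transverse, base value).
(i) R_nwl + R_nwt = 606.8 kN; (ii) 0.85 R_nwl + 1.5 R_nwt = 603.1 kN.
R_n = max = 606.8 kN [governs: (i)]; φR_n = 455.1 kN.

φR_n ≈ 455 kN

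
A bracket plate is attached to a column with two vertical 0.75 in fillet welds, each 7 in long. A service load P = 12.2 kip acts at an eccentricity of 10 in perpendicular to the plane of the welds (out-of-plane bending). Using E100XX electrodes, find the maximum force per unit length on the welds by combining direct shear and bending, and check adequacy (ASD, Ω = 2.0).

f_max ≈ 7.52 kip/in; adequate

E100XX → F_EXX = 100 ksi.
L_w = 2 × 7 = 14 in; section modulus (unit throat) S = 2 × L²/6 = 16.33 in².
Direct shear f_v = P/L_w = 12.2/14 = 0.8714 kip/in.
Moment M = P × e = 12.2 × 10 = 122 kip·in; bending f_b = M/S = 7.469 kip/in.
f_max = √(f_v² + f_b²) = √(0.8714² + 7.469²) = 7.52 kip/in.
r_n/Ω = (1/2.0) × 0.6 × 100 × (0.707 × 0.75) = 15.91 kip/in → adequate.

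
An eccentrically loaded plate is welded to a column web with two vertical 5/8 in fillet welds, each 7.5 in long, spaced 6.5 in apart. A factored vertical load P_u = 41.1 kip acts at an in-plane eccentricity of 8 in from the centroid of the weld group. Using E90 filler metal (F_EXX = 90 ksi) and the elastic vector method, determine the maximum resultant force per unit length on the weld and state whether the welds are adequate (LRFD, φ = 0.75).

f_max ≈ 9.16 kip/in; adequate

Total weld length L_w = 15 in. Treat welds as unit-width lines.
Polar moment about centroid: J = 2[d³/12 + d(b/2)²] = 2[7.5³/12 + 7.5×3.25²] = 228.8 in³.
Direct shear f_v = P/L_w = 41.1 / 15 = 2.74 kip/in (vertical).
Torsion M = P·e = 41.1 × 8 = 328.8 kip·in.
Critical point at (x, y) = (3.25, 3.75) from centroid. f_tx = M·y/J = 5.39 kip/in; f_ty = M·x/J = 4.671 kip/in.
Resultant f_max = √[f_tx² + (f_v + f_ty)²] = √[5.39² + (2.74 + 4.671)²] = 9.164 kip/in.
Capacity per unit length: φr_n = 0.75 × 0.6 × 90 × (0.707 × 0.625) = 17.9 kip/in.
9.164 ≤ 17.9 → adequate.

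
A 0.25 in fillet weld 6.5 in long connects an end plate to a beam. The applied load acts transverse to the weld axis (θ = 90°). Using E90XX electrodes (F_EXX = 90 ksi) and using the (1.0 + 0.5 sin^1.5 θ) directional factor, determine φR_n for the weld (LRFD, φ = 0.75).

φR_n ≈ 69.8 kip

t_e = 0.707 × 0.25 = 0.1767 in; A_we = 0.1767 × 6.5 = 1.149 in².
Directional factor: 1.0 + 0.5 sin^1.5(90°) = 1.5.
F_nw = 0.6 × 90 × 1.5 = 81 ksi.
φR_n = 0.75 × 81 × 1.149 = 69.79 kip.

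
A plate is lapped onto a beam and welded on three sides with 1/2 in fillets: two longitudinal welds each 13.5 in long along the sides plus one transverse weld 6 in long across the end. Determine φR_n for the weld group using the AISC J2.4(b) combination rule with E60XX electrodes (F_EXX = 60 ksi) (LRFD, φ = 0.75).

φR_n ≈ 315 kip

t_e = 0.707 × 0.5 = 0.3535 in.
R_nwl = 0.6 × 60 × 0.3535 × 27 = 343.6 kip (longitudinal, 2 welds).
R_nwt = 0.6 × 60 × 0.3535 × 6 = 76.36 kip (transverse, base value).
(i) R_nwl + R_nwt = 420 kip; (ii) 0.85 R_nwl + 1.5 R_nwt = 406.6 kip.
R_n = max = 420 kip [governs: (i)]; φR_n = 315 kip.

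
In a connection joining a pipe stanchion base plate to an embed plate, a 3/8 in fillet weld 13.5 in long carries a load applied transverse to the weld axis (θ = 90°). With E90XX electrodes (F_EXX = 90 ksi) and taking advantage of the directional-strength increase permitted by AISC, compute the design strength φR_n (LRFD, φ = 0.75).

t_e = 0.707 × 0.375 = 0.2651 in; A_we = 0.2651 × 13.5 = 3.579 in².
Directional factor: 1.0 + 0.5 sin^1.5(90°) = 1.5.
F_nw = 0.6 × 90 × 1.5 = 81 ksi.
φR_n = 0.75 × 81 × 3.579 = 217.4 kip.

φR_n ≈ 217 kip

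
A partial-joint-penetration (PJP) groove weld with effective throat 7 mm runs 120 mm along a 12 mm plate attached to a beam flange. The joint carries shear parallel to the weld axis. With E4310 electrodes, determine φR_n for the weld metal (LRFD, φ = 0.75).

φR_n ≈ 163 kN

E43XX → F_EXX = 430 MPa.
Effective throat (given) t_e = 7 mm.
A_we = 7 × 120 = 840 mm².
F_nw = 0.6 F_EXX = 258 MPa.
φR_n = 0.75 × 258 × 840 × 10⁻³ = 162.5 kN.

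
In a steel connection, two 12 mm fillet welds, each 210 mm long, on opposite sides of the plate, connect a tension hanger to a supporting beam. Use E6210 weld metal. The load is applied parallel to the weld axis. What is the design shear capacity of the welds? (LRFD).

E62XX → F_EXX = 620 MPa.
Effective throat t_e = 0.707 × 12 = 8.484 mm.
Total length L = 420 mm; A_we = 8.484 × 420 = 3563 mm².
F_nw = 0.6 F_EXX = 0.6 × 620 = 372 MPa.
φR_n = 0.75 × 372 × 3563 × 10⁻³ = 994.2 kN.

φR_n ≈ 994 kN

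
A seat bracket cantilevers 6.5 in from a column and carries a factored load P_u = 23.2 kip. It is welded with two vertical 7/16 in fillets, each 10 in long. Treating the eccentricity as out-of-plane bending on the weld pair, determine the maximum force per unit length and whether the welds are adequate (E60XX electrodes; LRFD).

E60XX → F_EXX = 60 ksi.
L_w = 2 × 10 = 20 in; section modulus (unit throat) S = 2 × L²/6 = 33.33 in².
Direct shear f_v = P/L_w = 23.2/20 = 1.16 kip/in.
Moment M = P × e = 23.2 × 6.5 = 150.8 kip·in; bending f_b = M/S = 4.524 kip/in.
f_max = √(f_v² + f_b²) = √(1.16² + 4.524²) = 4.67 kip/in.
φr_n = 0.75 × 0.6 × 60 × (0.707 × 0.4375) = 8.351 kip/in → adequate.

f_max ≈ 4.67 kip/in; adequate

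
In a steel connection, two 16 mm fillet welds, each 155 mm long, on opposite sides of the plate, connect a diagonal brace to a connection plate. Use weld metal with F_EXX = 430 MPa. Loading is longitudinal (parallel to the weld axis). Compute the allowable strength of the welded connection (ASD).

R_n/Ω ≈ 452 kN

Effective throat t_e = 0.707 × 16 = 11.31 mm.
Total length L = 310 mm; A_we = 11.31 × 310 = 3507 mm².
F_nw = 0.6 F_EXX = 0.6 × 430 = 258 MPa.
R_n = 258 × 3507 × 10⁻³ = 904.7 kN; R_n/Ω = 904.7/2.0 = 452.4 kN.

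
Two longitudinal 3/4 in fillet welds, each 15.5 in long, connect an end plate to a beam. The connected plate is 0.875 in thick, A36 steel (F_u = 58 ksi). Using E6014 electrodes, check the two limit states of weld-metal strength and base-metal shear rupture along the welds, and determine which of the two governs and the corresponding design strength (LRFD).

E60XX → F_EXX = 60 ksi.
t_e = 0.707 × 0.75 = 0.5302 in; L = 31 in.
Weld metal: φR_n = 0.75 × 0.6 × 60 × 0.5302 × 31 = 443.8 kip.
Base metal (shear rupture): φR_n = 0.75 × 0.6 × 58 × 0.875 × 31 = 708 kip.
Governing: weld metal.

φR_n ≈ 444 kip (weld metal governs)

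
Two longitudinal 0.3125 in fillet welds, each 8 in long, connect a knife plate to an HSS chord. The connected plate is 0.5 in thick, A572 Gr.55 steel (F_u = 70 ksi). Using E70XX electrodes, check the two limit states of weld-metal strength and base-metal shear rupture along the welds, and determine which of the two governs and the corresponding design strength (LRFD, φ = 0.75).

E70XX → F_EXX = 70 ksi.
t_e = 0.707 × 0.3125 = 0.2209 in; L = 16 in.
Weld metal: φR_n = 0.75 × 0.6 × 70 × 0.2209 × 16 = 111.4 kips.
Base metal (shear rupture): φR_n = 0.75 × 0.6 × 70 × 0.5 × 16 = 252 kips.
Governing: weld metal.

φR_n ≈ 111 kips (weld metal governs)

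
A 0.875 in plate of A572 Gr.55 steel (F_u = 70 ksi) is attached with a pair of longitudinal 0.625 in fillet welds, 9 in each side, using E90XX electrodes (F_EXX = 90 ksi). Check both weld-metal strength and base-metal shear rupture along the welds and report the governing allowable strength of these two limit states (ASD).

R_n/Ω ≈ 215 kip (weld metal governs)

t_e = 0.707 × 0.625 = 0.4419 in; L = 18 in.
Weld metal: R_n/Ω = (1/2.0) × 0.6 × 90 × 0.4419 × 18 = 214.8 kip.
Base metal (shear rupture): R_n/Ω = (1/2.0) × 0.6 × 70 × 0.875 × 18 = 330.8 kip.
Governing: weld metal.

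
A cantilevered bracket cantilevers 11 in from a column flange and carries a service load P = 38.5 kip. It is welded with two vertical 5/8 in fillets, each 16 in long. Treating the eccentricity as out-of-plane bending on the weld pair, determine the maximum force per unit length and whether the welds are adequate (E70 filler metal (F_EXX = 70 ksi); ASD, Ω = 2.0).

L_w = 2 × 16 = 32 in; section modulus (unit throat) S = 2 × L²/6 = 85.33 in².
Direct shear f_v = P/L_w = 38.5/32 = 1.203 kip/in.
Moment M = P × e = 38.5 × 11 = 423.5 kip·in; bending f_b = M/S = 4.963 kip/in.
f_max = √(f_v² + f_b²) = √(1.203² + 4.963²) = 5.107 kip/in.
r_n/Ω = (1/2.0) × 0.6 × 70 × (0.707 × 0.625) = 9.279 kip/in → adequate.

f_max ≈ 5.11 kip/in; adequate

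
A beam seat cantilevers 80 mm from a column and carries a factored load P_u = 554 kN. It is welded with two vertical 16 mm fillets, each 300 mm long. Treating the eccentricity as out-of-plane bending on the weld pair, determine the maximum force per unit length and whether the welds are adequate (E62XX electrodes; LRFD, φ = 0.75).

f_max ≈ 1740 N/mm; adequate

E62XX → F_EXX = 620 MPa.
L_w = 2 × 300 = 600 mm; section modulus (unit throat) S = 2 × L²/6 = 30000 mm².
Direct shear f_v = P/L_w = 554×10³/600 = 923.3 N/mm.
Moment M = P × e = 554×10³ × 80 = 44320000 N·mm; bending f_b = M/S = 1477 N/mm.
f_max = √(f_v² + f_b²) = √(923.3² + 1477²) = 1742 N/mm.
φr_n = 0.75 × 0.6 × 620 × (0.707 × 16) = 3156 N/mm → adequate.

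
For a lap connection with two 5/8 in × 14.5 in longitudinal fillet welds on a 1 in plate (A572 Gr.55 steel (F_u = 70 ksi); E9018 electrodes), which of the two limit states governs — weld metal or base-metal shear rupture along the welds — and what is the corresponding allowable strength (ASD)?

R_n/Ω ≈ 346 kip (weld metal governs)

E90XX → F_EXX = 90 ksi.
t_e = 0.707 × 0.625 = 0.4419 in; L = 29 in.
Weld metal: R_n/Ω = (1/2.0) × 0.6 × 90 × 0.4419 × 29 = 346 kip.
Base metal (shear rupture): R_n/Ω = (1/2.0) × 0.6 × 70 × 1 × 29 = 609 kip.
Governing: weld metal.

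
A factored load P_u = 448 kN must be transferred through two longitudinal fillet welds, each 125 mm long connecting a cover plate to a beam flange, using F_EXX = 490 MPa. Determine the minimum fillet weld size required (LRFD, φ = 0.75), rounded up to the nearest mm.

Total weld length L = 250 mm.
Required throat t_e = P_u / (φ × 0.6 F_EXX × L) = 448 / (0.75 × 0.6 × 490 × 250 × 10⁻³) = 8.127 mm.
Required leg w = t_e / 0.707 = 11.5 mm → use 12 mm.

w = 12 mm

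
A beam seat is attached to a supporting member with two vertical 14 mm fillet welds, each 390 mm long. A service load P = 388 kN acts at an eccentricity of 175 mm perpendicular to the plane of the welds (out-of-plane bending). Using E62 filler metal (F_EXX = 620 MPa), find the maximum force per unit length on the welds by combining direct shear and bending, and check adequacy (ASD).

L_w = 2 × 390 = 780 mm; section modulus (unit throat) S = 2 × L²/6 = 50700 mm².
Direct shear f_v = P/L_w = 388×10³/780 = 497.4 N/mm.
Moment M = P × e = 388×10³ × 175 = 67900000 N·mm; bending f_b = M/S = 1339 N/mm.
f_max = √(f_v² + f_b²) = √(497.4² + 1339²) = 1429 N/mm.
r_n/Ω = (1/2.0) × 0.6 × 620 × (0.707 × 14) = 1841 N/mm → adequate.

f_max ≈ 1430 N/mm; adequate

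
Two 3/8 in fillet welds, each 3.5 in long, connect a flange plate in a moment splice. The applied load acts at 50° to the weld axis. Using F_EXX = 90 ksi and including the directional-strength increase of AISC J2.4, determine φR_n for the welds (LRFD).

t_e = 0.707 × 0.375 = 0.2651 in; A_we = 0.2651 × 7 = 1.856 in².
Directional factor: 1.0 + 0.5 sin^1.5(50°) = 1.335.
F_nw = 0.6 × 90 × 1.335 = 72.1 ksi.
φR_n = 0.75 × 72.1 × 1.856 = 100.4 kip.

φR_n ≈ 100 kip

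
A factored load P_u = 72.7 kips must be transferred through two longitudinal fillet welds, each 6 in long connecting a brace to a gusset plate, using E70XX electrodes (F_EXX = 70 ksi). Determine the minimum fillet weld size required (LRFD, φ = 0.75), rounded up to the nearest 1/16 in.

Total weld length L = 12 in.
Required throat t_e = P_u / (φ × 0.6 F_EXX × L) = 72.7 / (0.75 × 0.6 × 70 × 12) = 0.1923 in.
Required leg w = t_e / 0.707 = 0.272 in → use 5/16 in.

w = 5/16 in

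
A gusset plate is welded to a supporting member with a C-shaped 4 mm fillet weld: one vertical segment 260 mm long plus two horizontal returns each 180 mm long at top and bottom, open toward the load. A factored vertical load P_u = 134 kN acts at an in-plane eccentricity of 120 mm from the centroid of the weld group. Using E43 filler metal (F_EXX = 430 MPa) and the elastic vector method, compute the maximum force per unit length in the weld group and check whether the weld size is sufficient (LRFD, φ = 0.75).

Total weld length L_w = 620 mm. Treat welds as unit-width lines.
Centroid: x̄ = 2×180×90 / 620 = 52.26 mm from the vertical weld.
Polar moment about centroid: J = I_x + I_y = [260³/12 + 2×180×130²] + [260×52.26² + 2(180³/12 + 180×37.74²)] = 9744000 mm³.
Direct shear f_v = P/L_w = 134×10³ / 620 = 216.1 N/mm (vertical).
Torsion M = P·e = 134×10³ × 120 = 16080000 N·mm.
Critical point at (x, y) = (127.7, 130) from centroid. f_tx = M·y/J = 214.5 N/mm; f_ty = M·x/J = 210.8 N/mm.
Resultant f_max = √[f_tx² + (f_v + f_ty)²] = √[214.5² + (216.1 + 210.8)²] = 477.8 N/mm.
Capacity per unit length: φr_n = 0.75 × 0.6 × 430 × (0.707 × 4) = 547.2 N/mm.
477.8 ≤ 547.2 → adequate.

f_max ≈ 478 N/mm; adequate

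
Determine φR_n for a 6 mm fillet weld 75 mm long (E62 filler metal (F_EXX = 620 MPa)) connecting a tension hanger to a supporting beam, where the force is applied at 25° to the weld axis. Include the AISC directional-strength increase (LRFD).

t_e = 0.707 × 6 = 4.242 mm; A_we = 4.242 × 75 = 318.1 mm².
Directional factor: 1.0 + 0.5 sin^1.5(25°) = 1.137.
F_nw = 0.6 × 620 × 1.137 = 423.1 MPa.
φR_n = 0.75 × 423.1 × 318.1 × 10⁻³ = 101 kN.

φR_n ≈ 101 kN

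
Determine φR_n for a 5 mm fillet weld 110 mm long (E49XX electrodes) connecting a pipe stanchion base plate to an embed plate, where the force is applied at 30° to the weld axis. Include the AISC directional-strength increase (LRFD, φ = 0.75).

φR_n ≈ 101 kN

E49XX → F_EXX = 490 MPa.
t_e = 0.707 × 5 = 3.535 mm; A_we = 3.535 × 110 = 388.8 mm².
Directional factor: 1.0 + 0.5 sin^1.5(30°) = 1.177.
F_nw = 0.6 × 490 × 1.177 = 346 MPa.
φR_n = 0.75 × 346 × 388.8 × 10⁻³ = 100.9 kN.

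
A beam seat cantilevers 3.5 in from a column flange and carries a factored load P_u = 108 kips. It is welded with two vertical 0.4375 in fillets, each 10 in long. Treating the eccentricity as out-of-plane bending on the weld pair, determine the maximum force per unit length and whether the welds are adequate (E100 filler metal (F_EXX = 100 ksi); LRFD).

f_max ≈ 12.6 kip/in; adequate

L_w = 2 × 10 = 20 in; section modulus (unit throat) S = 2 × L²/6 = 33.33 in².
Direct shear f_v = P/L_w = 108/20 = 5.4 kip/in.
Moment M = P × e = 108 × 3.5 = 378 kip·in; bending f_b = M/S = 11.34 kip/in.
f_max = √(f_v² + f_b²) = √(5.4² + 11.34²) = 12.56 kip/in.
φr_n = 0.75 × 0.6 × 100 × (0.707 × 0.4375) = 13.92 kip/in → adequate.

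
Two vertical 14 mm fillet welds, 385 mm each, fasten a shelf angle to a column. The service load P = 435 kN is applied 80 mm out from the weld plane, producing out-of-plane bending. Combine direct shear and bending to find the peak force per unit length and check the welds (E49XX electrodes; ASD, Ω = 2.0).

f_max ≈ 903 N/mm; adequate

E49XX → F_EXX = 490 MPa.
L_w = 2 × 385 = 770 mm; section modulus (unit throat) S = 2 × L²/6 = 49410 mm².
Direct shear f_v = P/L_w = 435×10³/770 = 564.9 N/mm.
Moment M = P × e = 435×10³ × 80 = 34800000 N·mm; bending f_b = M/S = 704.3 N/mm.
f_max = √(f_v² + f_b²) = √(564.9² + 704.3²) = 902.9 N/mm.
r_n/Ω = (1/2.0) × 0.6 × 490 × (0.707 × 14) = 1455 N/mm → adequate.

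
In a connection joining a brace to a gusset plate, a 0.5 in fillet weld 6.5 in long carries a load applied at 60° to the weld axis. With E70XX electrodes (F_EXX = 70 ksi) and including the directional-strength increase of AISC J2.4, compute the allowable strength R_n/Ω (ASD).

t_e = 0.707 × 0.5 = 0.3535 in; A_we = 0.3535 × 6.5 = 2.298 in².
Directional factor: 1.0 + 0.5 sin^1.5(60°) = 1.403.
F_nw = 0.6 × 70 × 1.403 = 58.92 ksi.
R_n/Ω = (58.92 × 2.298) / 2.0 = 67.7 kips.

R_n/Ω ≈ 67.7 kips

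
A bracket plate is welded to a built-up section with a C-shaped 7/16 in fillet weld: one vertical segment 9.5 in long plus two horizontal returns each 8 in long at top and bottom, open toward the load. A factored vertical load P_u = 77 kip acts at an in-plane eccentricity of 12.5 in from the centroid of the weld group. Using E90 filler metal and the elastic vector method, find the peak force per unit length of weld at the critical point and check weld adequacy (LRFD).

E90XX → F_EXX = 90 ksi.
Total weld length L_w = 25.5 in. Treat welds as unit-width lines.
Centroid: x̄ = 2×8×4 / 25.5 = 2.51 in from the vertical weld.
Polar moment about centroid: J = I_x + I_y = [9.5³/12 + 2×8×4.75²] + [9.5×2.51² + 2(8³/12 + 8×1.49²)] = 613.2 in³.
Direct shear f_v = P/L_w = 77 / 25.5 = 3.02 kip/in (vertical).
Torsion M = P·e = 77 × 12.5 = 962.5 kip·in.
Critical point at (x, y) = (5.49, 4.75) from centroid. f_tx = M·y/J = 7.456 kip/in; f_ty = M·x/J = 8.618 kip/in.
Resultant f_max = √[f_tx² + (f_v + f_ty)²] = √[7.456² + (3.02 + 8.618)²] = 13.82 kip/in.
Capacity per unit length: φr_n = 0.75 × 0.6 × 90 × (0.707 × 0.4375) = 12.53 kip/in.
13.82 > 12.53 → NOT adequate.

f_max ≈ 13.8 kip/in; NOT adequate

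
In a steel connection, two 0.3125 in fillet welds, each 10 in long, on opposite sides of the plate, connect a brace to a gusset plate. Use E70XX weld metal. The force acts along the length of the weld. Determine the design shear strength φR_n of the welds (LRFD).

E70XX → F_EXX = 70 ksi.
Effective throat t_e = 0.707 × 0.3125 = 0.2209 in.
Total length L = 20 in; A_we = 0.2209 × 20 = 4.419 in².
F_nw = 0.6 F_EXX = 0.6 × 70 = 42 ksi.
φR_n = 0.75 × 42 × 4.419 = 139.2 kips.

φR_n ≈ 139 kips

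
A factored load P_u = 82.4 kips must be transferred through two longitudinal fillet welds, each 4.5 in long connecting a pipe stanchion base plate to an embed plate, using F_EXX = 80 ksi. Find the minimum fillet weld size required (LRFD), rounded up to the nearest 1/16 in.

Total weld length L = 9 in.
Required throat t_e = P_u / (φ × 0.6 F_EXX × L) = 82.4 / (0.75 × 0.6 × 80 × 9) = 0.2543 in.
Required leg w = t_e / 0.707 = 0.3597 in → use 3/8 in.

w = 3/8 in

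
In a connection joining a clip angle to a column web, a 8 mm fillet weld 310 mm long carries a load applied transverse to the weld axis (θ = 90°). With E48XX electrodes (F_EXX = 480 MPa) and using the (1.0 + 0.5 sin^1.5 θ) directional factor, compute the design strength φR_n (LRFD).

t_e = 0.707 × 8 = 5.656 mm; A_we = 5.656 × 310 = 1753 mm².
Directional factor: 1.0 + 0.5 sin^1.5(90°) = 1.5.
F_nw = 0.6 × 480 × 1.5 = 432 MPa.
φR_n = 0.75 × 432 × 1753 × 10⁻³ = 568.1 kN.

φR_n ≈ 568 kN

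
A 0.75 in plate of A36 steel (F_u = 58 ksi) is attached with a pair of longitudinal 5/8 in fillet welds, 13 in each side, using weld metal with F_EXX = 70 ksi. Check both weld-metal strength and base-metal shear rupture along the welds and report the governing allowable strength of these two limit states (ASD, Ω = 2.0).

R_n/Ω ≈ 241 kip (weld metal governs)

t_e = 0.707 × 0.625 = 0.4419 in; L = 26 in.
Weld metal: R_n/Ω = (1/2.0) × 0.6 × 70 × 0.4419 × 26 = 241.3 kip.
Base metal (shear rupture): R_n/Ω = (1/2.0) × 0.6 × 58 × 0.75 × 26 = 339.3 kip.
Governing: weld metal.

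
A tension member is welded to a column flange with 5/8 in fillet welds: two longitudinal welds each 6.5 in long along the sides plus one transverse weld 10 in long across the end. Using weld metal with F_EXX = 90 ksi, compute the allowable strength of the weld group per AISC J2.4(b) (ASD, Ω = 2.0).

t_e = 0.707 × 0.625 = 0.4419 in.
R_nwl = 0.6 × 90 × 0.4419 × 13 = 310.2 kip (longitudinal, 2 welds).
R_nwt = 0.6 × 90 × 0.4419 × 10 = 238.6 kip (transverse, base value).
(i) R_nwl + R_nwt = 548.8 kip; (ii) 0.85 R_nwl + 1.5 R_nwt = 621.6 kip.
R_n = max = 621.6 kip [governs: (ii)]; R_n/Ω = 310.8 kip.

R_n/Ω ≈ 311 kip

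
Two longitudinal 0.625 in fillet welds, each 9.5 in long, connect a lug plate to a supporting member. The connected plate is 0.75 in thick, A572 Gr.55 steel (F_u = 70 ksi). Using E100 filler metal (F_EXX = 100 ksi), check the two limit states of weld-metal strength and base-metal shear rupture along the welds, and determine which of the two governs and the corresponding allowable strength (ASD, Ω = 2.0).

t_e = 0.707 × 0.625 = 0.4419 in; L = 19 in.
Weld metal: R_n/Ω = (1/2.0) × 0.6 × 100 × 0.4419 × 19 = 251.9 kip.
Base metal (shear rupture): R_n/Ω = (1/2.0) × 0.6 × 70 × 0.75 × 19 = 299.2 kip.
Governing: weld metal.

R_n/Ω ≈ 252 kip (weld metal governs)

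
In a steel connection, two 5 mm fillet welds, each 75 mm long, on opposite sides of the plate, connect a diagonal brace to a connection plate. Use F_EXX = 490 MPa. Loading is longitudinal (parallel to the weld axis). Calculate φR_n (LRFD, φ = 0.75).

Effective throat t_e = 0.707 × 5 = 3.535 mm.
Total length L = 150 mm; A_we = 3.535 × 150 = 530.2 mm².
F_nw = 0.6 F_EXX = 0.6 × 490 = 294 MPa.
φR_n = 0.75 × 294 × 530.2 × 10⁻³ = 116.9 kN.

φR_n ≈ 117 kN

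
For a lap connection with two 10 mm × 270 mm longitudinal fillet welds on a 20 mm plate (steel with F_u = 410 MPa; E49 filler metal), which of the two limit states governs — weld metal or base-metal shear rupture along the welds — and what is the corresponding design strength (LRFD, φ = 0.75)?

E49XX → F_EXX = 490 MPa.
t_e = 0.707 × 10 = 7.07 mm; L = 540 mm.
Weld metal: φR_n = 0.75 × 0.6 × 490 × 7.07 × 540 × 10⁻³ = 841.8 kN.
Base metal (shear rupture): φR_n = 0.75 × 0.6 × 410 × 20 × 540 × 10⁻³ = 1993 kN.
Governing: weld metal.

φR_n ≈ 842 kN (weld metal governs)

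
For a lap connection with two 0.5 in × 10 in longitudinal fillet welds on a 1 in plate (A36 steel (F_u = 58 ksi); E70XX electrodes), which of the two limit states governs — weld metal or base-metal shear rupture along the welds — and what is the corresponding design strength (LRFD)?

φR_n ≈ 223 kips (weld metal governs)

E70XX → F_EXX = 70 ksi.
t_e = 0.707 × 0.5 = 0.3535 in; L = 20 in.
Weld metal: φR_n = 0.75 × 0.6 × 70 × 0.3535 × 20 = 222.7 kips.
Base metal (shear rupture): φR_n = 0.75 × 0.6 × 58 × 1 × 20 = 522 kips.
Governing: weld metal.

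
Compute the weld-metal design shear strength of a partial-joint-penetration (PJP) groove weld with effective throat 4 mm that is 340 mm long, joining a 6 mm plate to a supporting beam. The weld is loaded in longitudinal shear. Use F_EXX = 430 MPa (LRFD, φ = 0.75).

Effective throat (given) t_e = 4 mm.
A_we = 4 × 340 = 1360 mm².
F_nw = 0.6 F_EXX = 258 MPa.
φR_n = 0.75 × 258 × 1360 × 10⁻³ = 263.2 kN.

φR_n ≈ 263 kN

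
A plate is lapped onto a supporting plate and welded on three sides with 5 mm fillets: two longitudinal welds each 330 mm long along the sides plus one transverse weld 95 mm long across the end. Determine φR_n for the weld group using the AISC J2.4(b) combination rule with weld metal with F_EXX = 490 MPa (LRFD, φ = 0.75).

t_e = 0.707 × 5 = 3.535 mm.
R_nwl = 0.6 × 490 × 3.535 × 660 × 10⁻³ = 685.9 kN (longitudinal, 2 welds).
R_nwt = 0.6 × 490 × 3.535 × 95 × 10⁻³ = 98.73 kN (transverse, base value).
(i) R_nwl + R_nwt = 784.7 kN; (ii) 0.85 R_nwl + 1.5 R_nwt = 731.1 kN.
R_n = max = 784.7 kN [governs: (i)]; φR_n = 588.5 kN.

φR_n ≈ 588 kN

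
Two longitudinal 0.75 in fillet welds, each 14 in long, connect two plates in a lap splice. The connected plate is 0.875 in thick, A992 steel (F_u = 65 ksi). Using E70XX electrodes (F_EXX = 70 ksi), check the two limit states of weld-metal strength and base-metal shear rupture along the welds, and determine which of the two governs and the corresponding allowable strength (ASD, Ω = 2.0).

R_n/Ω ≈ 312 kips (weld metal governs)

t_e = 0.707 × 0.75 = 0.5302 in; L = 28 in.
Weld metal: R_n/Ω = (1/2.0) × 0.6 × 70 × 0.5302 × 28 = 311.8 kips.
Base metal (shear rupture): R_n/Ω = (1/2.0) × 0.6 × 65 × 0.875 × 28 = 477.8 kips.
Governing: weld metal.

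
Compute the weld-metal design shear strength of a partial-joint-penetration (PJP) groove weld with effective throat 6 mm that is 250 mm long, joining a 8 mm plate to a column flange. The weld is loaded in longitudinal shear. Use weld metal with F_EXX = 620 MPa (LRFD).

Effective throat (given) t_e = 6 mm.
A_we = 6 × 250 = 1500 mm².
F_nw = 0.6 F_EXX = 372 MPa.
φR_n = 0.75 × 372 × 1500 × 10⁻³ = 418.5 kN.

φR_n ≈ 418 kN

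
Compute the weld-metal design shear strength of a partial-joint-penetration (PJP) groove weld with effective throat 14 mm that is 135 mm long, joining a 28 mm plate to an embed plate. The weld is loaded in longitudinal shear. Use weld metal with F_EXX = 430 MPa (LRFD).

Effective throat (given) t_e = 14 mm.
A_we = 14 × 135 = 1890 mm².
F_nw = 0.6 F_EXX = 258 MPa.
φR_n = 0.75 × 258 × 1890 × 10⁻³ = 365.7 kN.

φR_n ≈ 366 kN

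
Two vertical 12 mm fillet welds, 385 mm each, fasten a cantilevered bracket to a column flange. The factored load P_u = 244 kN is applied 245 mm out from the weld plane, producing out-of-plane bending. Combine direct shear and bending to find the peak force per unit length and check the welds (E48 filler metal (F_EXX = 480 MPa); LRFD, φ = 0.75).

f_max ≈ 1250 N/mm; adequate

L_w = 2 × 385 = 770 mm; section modulus (unit throat) S = 2 × L²/6 = 49410 mm².
Direct shear f_v = P/L_w = 244×10³/770 = 316.9 N/mm.
Moment M = P × e = 244×10³ × 245 = 59780000 N·mm; bending f_b = M/S = 1210 N/mm.
f_max = √(f_v² + f_b²) = √(316.9² + 1210²) = 1251 N/mm.
φr_n = 0.75 × 0.6 × 480 × (0.707 × 12) = 1833 N/mm → adequate.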